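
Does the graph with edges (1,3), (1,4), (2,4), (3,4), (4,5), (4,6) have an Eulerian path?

Step 1: Find the degree of each vertex:
  deg(1) = 2
  deg(2) = 1
  deg(3) = 2
  deg(4) = 5
  deg(5) = 1
  deg(6) = 1

Step 2: Count vertices with odd degree:
  Odd-degree vertices: 2, 4, 5, 6 (4 total)

Step 3: Apply Euler's theorem:
  - Eulerian circuit exists iff graph is connected and all vertices have even degree
  - Eulerian path exists iff graph is connected and has 0 or 2 odd-degree vertices

Graph has 4 odd-degree vertices (need 0 or 2).
Neither Eulerian path nor Eulerian circuit exists.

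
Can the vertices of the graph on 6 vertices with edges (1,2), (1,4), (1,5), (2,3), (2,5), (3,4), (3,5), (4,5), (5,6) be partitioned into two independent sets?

Step 1: Attempt 2-coloring using BFS:
  Start at vertex 1, assign color 0
  Color vertex 2 with color 1 (neighbor of 1)
  Color vertex 4 with color 1 (neighbor of 1)
  Color vertex 5 with color 1 (neighbor of 1)
  Color vertex 3 with color 0 (neighbor of 2)

Step 2: Conflict found! Vertices 2 and 5 are adjacent but have the same color.
This means the graph contains an odd cycle.

The graph is NOT bipartite.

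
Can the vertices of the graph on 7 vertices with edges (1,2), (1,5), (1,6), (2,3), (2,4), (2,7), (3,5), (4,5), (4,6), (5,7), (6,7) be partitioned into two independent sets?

Step 1: Attempt 2-coloring using BFS:
  Start at vertex 1, assign color 0
  Color vertex 2 with color 1 (neighbor of 1)
  Color vertex 5 with color 1 (neighbor of 1)
  Color vertex 6 with color 1 (neighbor of 1)
  Color vertex 3 with color 0 (neighbor of 2)
  Color vertex 4 with color 0 (neighbor of 2)
  Color vertex 7 with color 0 (neighbor of 2)

Step 2: 2-coloring succeeded. No conflicts found.
  Set A (color 0): {1, 3, 4, 7}
  Set B (color 1): {2, 5, 6}

The graph is bipartite with partition {1, 3, 4, 7}, {2, 5, 6}.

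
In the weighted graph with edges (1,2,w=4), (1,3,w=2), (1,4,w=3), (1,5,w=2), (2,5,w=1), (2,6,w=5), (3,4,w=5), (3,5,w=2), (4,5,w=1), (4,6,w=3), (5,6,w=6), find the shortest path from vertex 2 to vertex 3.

Step 1: Build adjacency list with weights:
  1: 2(w=4), 3(w=2), 4(w=3), 5(w=2)
  2: 1(w=4), 5(w=1), 6(w=5)
  3: 1(w=2), 4(w=5), 5(w=2)
  4: 1(w=3), 3(w=5), 5(w=1), 6(w=3)
  5: 1(w=2), 2(w=1), 3(w=2), 4(w=1), 6(w=6)
  6: 2(w=5), 4(w=3), 5(w=6)

Step 2: Apply Dijkstra's algorithm from vertex 2:
  Visit vertex 2 (distance=0)
    Update dist[1] = 4
    Update dist[5] = 1
    Update dist[6] = 5
  Visit vertex 5 (distance=1)
    Update dist[1] = 3
    Update dist[3] = 3
    Update dist[4] = 2
  Visit vertex 4 (distance=2)
  Visit vertex 1 (distance=3)
  Visit vertex 3 (distance=3)

Step 3: Shortest path: 2 -> 5 -> 3
Total weight: 1 + 2 = 3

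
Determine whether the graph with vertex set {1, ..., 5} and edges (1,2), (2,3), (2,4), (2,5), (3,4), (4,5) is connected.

Step 1: Build adjacency list from edges:
  1: 2
  2: 1, 3, 4, 5
  3: 2, 4
  4: 2, 3, 5
  5: 2, 4

Step 2: Run BFS/DFS from vertex 1:
  Visited: {1, 2, 3, 4, 5}
  Reached 5 of 5 vertices

Step 3: All 5 vertices reached from vertex 1, so the graph is connected.
Answer: Yes, the graph is connected.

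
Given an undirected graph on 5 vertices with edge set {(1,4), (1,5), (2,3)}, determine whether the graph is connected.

Step 1: Build adjacency list from edges:
  1: 4, 5
  2: 3
  3: 2
  4: 1
  5: 1

Step 2: Run BFS/DFS from vertex 1:
  Visited: {1, 4, 5}
  Reached 3 of 5 vertices

Step 3: Only 3 of 5 vertices reached. Graph is disconnected.
Connected components: {1, 4, 5}, {2, 3}
Answer: No, the graph is not connected (2 components).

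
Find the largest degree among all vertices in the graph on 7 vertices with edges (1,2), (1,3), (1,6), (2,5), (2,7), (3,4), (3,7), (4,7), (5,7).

Step 1: Count edges incident to each vertex:
  deg(1) = 3 (neighbors: 2, 3, 6)
  deg(2) = 3 (neighbors: 1, 5, 7)
  deg(3) = 3 (neighbors: 1, 4, 7)
  deg(4) = 2 (neighbors: 3, 7)
  deg(5) = 2 (neighbors: 2, 7)
  deg(6) = 1 (neighbors: 1)
  deg(7) = 4 (neighbors: 2, 3, 4, 5)

Step 2: Find maximum:
  max(3, 3, 3, 2, 2, 1, 4) = 4 (vertex 7)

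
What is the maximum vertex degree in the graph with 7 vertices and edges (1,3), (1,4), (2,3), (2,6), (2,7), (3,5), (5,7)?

Step 1: Count edges incident to each vertex:
  deg(1) = 2 (neighbors: 3, 4)
  deg(2) = 3 (neighbors: 3, 6, 7)
  deg(3) = 3 (neighbors: 1, 2, 5)
  deg(4) = 1 (neighbors: 1)
  deg(5) = 2 (neighbors: 3, 7)
  deg(6) = 1 (neighbors: 2)
  deg(7) = 2 (neighbors: 2, 5)

Step 2: Find maximum:
  max(2, 3, 3, 1, 2, 1, 2) = 3 (vertex 2)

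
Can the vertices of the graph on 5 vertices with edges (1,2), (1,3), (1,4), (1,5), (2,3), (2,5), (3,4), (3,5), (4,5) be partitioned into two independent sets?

Step 1: Attempt 2-coloring using BFS:
  Start at vertex 1, assign color 0
  Color vertex 2 with color 1 (neighbor of 1)
  Color vertex 3 with color 1 (neighbor of 1)
  Color vertex 4 with color 1 (neighbor of 1)
  Color vertex 5 with color 1 (neighbor of 1)

Step 2: Conflict found! Vertices 2 and 3 are adjacent but have the same color.
This means the graph contains an odd cycle.

The graph is NOT bipartite.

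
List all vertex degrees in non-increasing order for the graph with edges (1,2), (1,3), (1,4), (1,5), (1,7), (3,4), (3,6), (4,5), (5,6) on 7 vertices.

Step 1: Count edges incident to each vertex:
  deg(1) = 5 (neighbors: 2, 3, 4, 5, 7)
  deg(2) = 1 (neighbors: 1)
  deg(3) = 3 (neighbors: 1, 4, 6)
  deg(4) = 3 (neighbors: 1, 3, 5)
  deg(5) = 3 (neighbors: 1, 4, 6)
  deg(6) = 2 (neighbors: 3, 5)
  deg(7) = 1 (neighbors: 1)

Step 2: Sort degrees in non-increasing order:
  Degrees: [5, 1, 3, 3, 3, 2, 1] -> sorted: [5, 3, 3, 3, 2, 1, 1]

Degree sequence: [5, 3, 3, 3, 2, 1, 1]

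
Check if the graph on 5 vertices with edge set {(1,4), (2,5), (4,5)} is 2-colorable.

Step 1: Attempt 2-coloring using BFS:
  Start at vertex 1, assign color 0
  Color vertex 4 with color 1 (neighbor of 1)
  Color vertex 5 with color 0 (neighbor of 4)
  Color vertex 2 with color 1 (neighbor of 5)
  Start new component at vertex 3, assign color 0

Step 2: 2-coloring succeeded. No conflicts found.
  Set A (color 0): {1, 3, 5}
  Set B (color 1): {2, 4}

The graph is bipartite with partition {1, 3, 5}, {2, 4}.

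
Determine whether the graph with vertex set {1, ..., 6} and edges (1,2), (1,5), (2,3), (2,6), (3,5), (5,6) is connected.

Step 1: Build adjacency list from edges:
  1: 2, 5
  2: 1, 3, 6
  3: 2, 5
  4: (none)
  5: 1, 3, 6
  6: 2, 5

Step 2: Run BFS/DFS from vertex 1:
  Visited: {1, 2, 5, 3, 6}
  Reached 5 of 6 vertices

Step 3: Only 5 of 6 vertices reached. Graph is disconnected.
Connected components: {1, 2, 3, 5, 6}, {4}
Answer: No, the graph is not connected (2 components).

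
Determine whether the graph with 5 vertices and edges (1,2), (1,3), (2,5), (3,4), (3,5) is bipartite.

Step 1: Attempt 2-coloring using BFS:
  Start at vertex 1, assign color 0
  Color vertex 2 with color 1 (neighbor of 1)
  Color vertex 3 with color 1 (neighbor of 1)
  Color vertex 5 with color 0 (neighbor of 2)
  Color vertex 4 with color 0 (neighbor of 3)

Step 2: 2-coloring succeeded. No conflicts found.
  Set A (color 0): {1, 4, 5}
  Set B (color 1): {2, 3}

The graph is bipartite with partition {1, 4, 5}, {2, 3}.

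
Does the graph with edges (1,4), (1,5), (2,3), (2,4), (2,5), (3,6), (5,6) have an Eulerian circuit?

Step 1: Find the degree of each vertex:
  deg(1) = 2
  deg(2) = 3
  deg(3) = 2
  deg(4) = 2
  deg(5) = 3
  deg(6) = 2

Step 2: Count vertices with odd degree:
  Odd-degree vertices: 2, 5 (2 total)

Step 3: Apply Euler's theorem:
  - Eulerian circuit exists iff graph is connected and all vertices have even degree
  - Eulerian path exists iff graph is connected and has 0 or 2 odd-degree vertices

Graph is connected with exactly 2 odd-degree vertices (2, 5).
Eulerian path exists (starting and ending at the odd-degree vertices), but no Eulerian circuit.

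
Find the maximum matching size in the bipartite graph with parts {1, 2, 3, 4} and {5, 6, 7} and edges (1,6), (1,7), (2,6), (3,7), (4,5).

Step 1: List the neighbors of each left vertex:
  1: 6, 7
  2: 6
  3: 7
  4: 5

Step 2: Greedily match left vertices, then look for augmenting paths:
  Match 1 -- 6
  Match 3 -- 7
  Match 4 -- 5
  No augmenting path remains.

Step 3: Verify this is maximum:
  Matching size 3 = min(|L|, |R|) = min(4, 3), which is an upper bound, so this matching is maximum.

Maximum matching: {(1,6), (3,7), (4,5)}
Size: 3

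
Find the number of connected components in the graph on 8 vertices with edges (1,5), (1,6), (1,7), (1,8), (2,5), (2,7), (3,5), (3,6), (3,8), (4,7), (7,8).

Step 1: Build adjacency list from edges:
  1: 5, 6, 7, 8
  2: 5, 7
  3: 5, 6, 8
  4: 7
  5: 1, 2, 3
  6: 1, 3
  7: 1, 2, 4, 8
  8: 1, 3, 7

Step 2: Run BFS/DFS from vertex 1:
  Visited: {1, 5, 6, 7, 8, 2, 3, 4}
  Reached 8 of 8 vertices

Step 3: All 8 vertices reached from vertex 1, so the graph is connected.
Number of connected components: 1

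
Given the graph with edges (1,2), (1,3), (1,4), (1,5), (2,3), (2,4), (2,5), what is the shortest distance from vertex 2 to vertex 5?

Step 1: Build adjacency list:
  1: 2, 3, 4, 5
  2: 1, 3, 4, 5
  3: 1, 2
  4: 1, 2
  5: 1, 2

Step 2: BFS from vertex 2 to find shortest path to 5:
  vertex 1 reached at distance 1
  vertex 3 reached at distance 1
  vertex 4 reached at distance 1
  vertex 5 reached at distance 1

Step 3: Shortest path: 2 -> 5
Path length: 1 edge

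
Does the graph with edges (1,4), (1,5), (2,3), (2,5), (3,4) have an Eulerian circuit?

Step 1: Find the degree of each vertex:
  deg(1) = 2
  deg(2) = 2
  deg(3) = 2
  deg(4) = 2
  deg(5) = 2

Step 2: Count vertices with odd degree:
  All vertices have even degree (0 odd-degree vertices)

Step 3: Apply Euler's theorem:
  - Eulerian circuit exists iff graph is connected and all vertices have even degree
  - Eulerian path exists iff graph is connected and has 0 or 2 odd-degree vertices

Graph is connected with 0 odd-degree vertices.
Both Eulerian circuit and Eulerian path exist.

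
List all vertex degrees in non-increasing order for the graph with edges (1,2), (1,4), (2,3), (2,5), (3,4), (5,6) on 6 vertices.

Step 1: Count edges incident to each vertex:
  deg(1) = 2 (neighbors: 2, 4)
  deg(2) = 3 (neighbors: 1, 3, 5)
  deg(3) = 2 (neighbors: 2, 4)
  deg(4) = 2 (neighbors: 1, 3)
  deg(5) = 2 (neighbors: 2, 6)
  deg(6) = 1 (neighbors: 5)

Step 2: Sort degrees in non-increasing order:
  Degrees: [2, 3, 2, 2, 2, 1] -> sorted: [3, 2, 2, 2, 2, 1]

Degree sequence: [3, 2, 2, 2, 2, 1]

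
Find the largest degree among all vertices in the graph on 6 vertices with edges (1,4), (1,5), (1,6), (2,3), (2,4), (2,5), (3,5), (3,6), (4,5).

Step 1: Count edges incident to each vertex:
  deg(1) = 3 (neighbors: 4, 5, 6)
  deg(2) = 3 (neighbors: 3, 4, 5)
  deg(3) = 3 (neighbors: 2, 5, 6)
  deg(4) = 3 (neighbors: 1, 2, 5)
  deg(5) = 4 (neighbors: 1, 2, 3, 4)
  deg(6) = 2 (neighbors: 1, 3)

Step 2: Find maximum:
  max(3, 3, 3, 3, 4, 2) = 4 (vertex 5)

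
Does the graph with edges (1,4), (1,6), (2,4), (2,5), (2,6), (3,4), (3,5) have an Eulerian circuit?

Step 1: Find the degree of each vertex:
  deg(1) = 2
  deg(2) = 3
  deg(3) = 2
  deg(4) = 3
  deg(5) = 2
  deg(6) = 2

Step 2: Count vertices with odd degree:
  Odd-degree vertices: 2, 4 (2 total)

Step 3: Apply Euler's theorem:
  - Eulerian circuit exists iff graph is connected and all vertices have even degree
  - Eulerian path exists iff graph is connected and has 0 or 2 odd-degree vertices

Graph is connected with exactly 2 odd-degree vertices (2, 4).
Eulerian path exists (starting and ending at the odd-degree vertices), but no Eulerian circuit.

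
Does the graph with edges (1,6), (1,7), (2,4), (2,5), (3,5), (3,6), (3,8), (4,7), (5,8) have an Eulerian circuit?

Step 1: Find the degree of each vertex:
  deg(1) = 2
  deg(2) = 2
  deg(3) = 3
  deg(4) = 2
  deg(5) = 3
  deg(6) = 2
  deg(7) = 2
  deg(8) = 2

Step 2: Count vertices with odd degree:
  Odd-degree vertices: 3, 5 (2 total)

Step 3: Apply Euler's theorem:
  - Eulerian circuit exists iff graph is connected and all vertices have even degree
  - Eulerian path exists iff graph is connected and has 0 or 2 odd-degree vertices

Graph is connected with exactly 2 odd-degree vertices (3, 5).
Eulerian path exists (starting and ending at the odd-degree vertices), but no Eulerian circuit.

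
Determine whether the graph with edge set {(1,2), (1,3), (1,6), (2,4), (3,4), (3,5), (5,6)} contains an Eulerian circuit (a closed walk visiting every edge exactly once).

Step 1: Find the degree of each vertex:
  deg(1) = 3
  deg(2) = 2
  deg(3) = 3
  deg(4) = 2
  deg(5) = 2
  deg(6) = 2

Step 2: Count vertices with odd degree:
  Odd-degree vertices: 1, 3 (2 total)

Step 3: Apply Euler's theorem:
  - Eulerian circuit exists iff graph is connected and all vertices have even degree
  - Eulerian path exists iff graph is connected and has 0 or 2 odd-degree vertices

Graph is connected with exactly 2 odd-degree vertices (1, 3).
Eulerian path exists (starting and ending at the odd-degree vertices), but no Eulerian circuit.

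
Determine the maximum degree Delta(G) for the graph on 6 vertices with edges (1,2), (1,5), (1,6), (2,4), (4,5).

Step 1: Count edges incident to each vertex:
  deg(1) = 3 (neighbors: 2, 5, 6)
  deg(2) = 2 (neighbors: 1, 4)
  deg(3) = 0 (neighbors: none)
  deg(4) = 2 (neighbors: 2, 5)
  deg(5) = 2 (neighbors: 1, 4)
  deg(6) = 1 (neighbors: 1)

Step 2: Find maximum:
  max(3, 2, 0, 2, 2, 1) = 3 (vertex 1)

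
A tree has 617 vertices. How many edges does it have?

A tree on n vertices always has exactly n - 1 edges.
For n = 617: edges = 617 - 1 = 616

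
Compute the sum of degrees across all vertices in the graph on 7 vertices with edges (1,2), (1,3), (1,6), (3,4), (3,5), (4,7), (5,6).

Step 1: Count edges incident to each vertex:
  deg(1) = 3 (neighbors: 2, 3, 6)
  deg(2) = 1 (neighbors: 1)
  deg(3) = 3 (neighbors: 1, 4, 5)
  deg(4) = 2 (neighbors: 3, 7)
  deg(5) = 2 (neighbors: 3, 6)
  deg(6) = 2 (neighbors: 1, 5)
  deg(7) = 1 (neighbors: 4)

Step 2: Sum all degrees:
  3 + 1 + 3 + 2 + 2 + 2 + 1 = 14

Verification: sum of degrees = 2 * |E| = 2 * 7 = 14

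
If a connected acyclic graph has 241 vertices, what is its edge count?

A tree on n vertices always has exactly n - 1 edges.
For n = 241: edges = 241 - 1 = 240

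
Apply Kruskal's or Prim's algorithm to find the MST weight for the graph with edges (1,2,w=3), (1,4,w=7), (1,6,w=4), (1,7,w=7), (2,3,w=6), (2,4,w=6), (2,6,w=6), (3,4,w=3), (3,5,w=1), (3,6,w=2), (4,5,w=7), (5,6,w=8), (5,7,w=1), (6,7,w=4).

Apply Kruskal's algorithm (sort edges by weight, add if no cycle):

Sorted edges by weight:
  (3,5) w=1
  (5,7) w=1
  (3,6) w=2
  (1,2) w=3
  (3,4) w=3
  (1,6) w=4
  (6,7) w=4
  (2,4) w=6
  (2,6) w=6
  (2,3) w=6
  (1,4) w=7
  (1,7) w=7
  (4,5) w=7
  (5,6) w=8

Add edge (3,5) w=1 -- no cycle. Running total: 1
Add edge (5,7) w=1 -- no cycle. Running total: 2
Add edge (3,6) w=2 -- no cycle. Running total: 4
Add edge (1,2) w=3 -- no cycle. Running total: 7
Add edge (3,4) w=3 -- no cycle. Running total: 10
Add edge (1,6) w=4 -- no cycle. Running total: 14

MST edges: (3,5,w=1), (5,7,w=1), (3,6,w=2), (1,2,w=3), (3,4,w=3), (1,6,w=4)
Total MST weight: 1 + 1 + 2 + 3 + 3 + 4 = 14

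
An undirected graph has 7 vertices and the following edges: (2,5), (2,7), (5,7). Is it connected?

Step 1: Build adjacency list from edges:
  1: (none)
  2: 5, 7
  3: (none)
  4: (none)
  5: 2, 7
  6: (none)
  7: 2, 5

Step 2: Run BFS/DFS from vertex 1:
  Visited: {1}
  Reached 1 of 7 vertices

Step 3: Only 1 of 7 vertices reached. Graph is disconnected.
Connected components: {1}, {2, 5, 7}, {3}, {4}, {6}
Answer: No, the graph is not connected (5 components).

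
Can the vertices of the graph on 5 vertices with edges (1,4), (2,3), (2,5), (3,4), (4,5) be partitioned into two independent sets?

Step 1: Attempt 2-coloring using BFS:
  Start at vertex 1, assign color 0
  Color vertex 4 with color 1 (neighbor of 1)
  Color vertex 3 with color 0 (neighbor of 4)
  Color vertex 5 with color 0 (neighbor of 4)
  Color vertex 2 with color 1 (neighbor of 3)

Step 2: 2-coloring succeeded. No conflicts found.
  Set A (color 0): {1, 3, 5}
  Set B (color 1): {2, 4}

The graph is bipartite with partition {1, 3, 5}, {2, 4}.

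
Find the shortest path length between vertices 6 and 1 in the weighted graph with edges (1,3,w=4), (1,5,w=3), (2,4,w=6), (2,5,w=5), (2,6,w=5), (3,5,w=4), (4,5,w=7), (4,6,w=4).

Step 1: Build adjacency list with weights:
  1: 3(w=4), 5(w=3)
  2: 4(w=6), 5(w=5), 6(w=5)
  3: 1(w=4), 5(w=4)
  4: 2(w=6), 5(w=7), 6(w=4)
  5: 1(w=3), 2(w=5), 3(w=4), 4(w=7)
  6: 2(w=5), 4(w=4)

Step 2: Apply Dijkstra's algorithm from vertex 6:
  Visit vertex 6 (distance=0)
    Update dist[2] = 5
    Update dist[4] = 4
  Visit vertex 4 (distance=4)
    Update dist[5] = 11
  Visit vertex 2 (distance=5)
    Update dist[5] = 10
  Visit vertex 5 (distance=10)
    Update dist[1] = 13
    Update dist[3] = 14
  Visit vertex 1 (distance=13)

Step 3: Shortest path: 6 -> 2 -> 5 -> 1
Total weight: 5 + 5 + 3 = 13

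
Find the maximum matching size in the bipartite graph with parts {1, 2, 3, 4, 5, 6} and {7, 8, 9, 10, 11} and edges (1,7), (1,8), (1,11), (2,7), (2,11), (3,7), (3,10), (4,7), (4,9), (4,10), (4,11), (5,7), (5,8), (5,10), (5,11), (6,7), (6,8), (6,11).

Step 1: List the neighbors of each left vertex:
  1: 7, 8, 11
  2: 7, 11
  3: 7, 10
  4: 7, 9, 10, 11
  5: 7, 8, 10, 11
  6: 7, 8, 11

Step 2: Greedily match left vertices, then look for augmenting paths:
  Match 1 -- 7
  Match 2 -- 11
  Match 3 -- 10
  Match 4 -- 9
  Match 5 -- 8
  No augmenting path remains.

Step 3: Verify this is maximum:
  Matching size 5 = min(|L|, |R|) = min(6, 5), which is an upper bound, so this matching is maximum.

Maximum matching: {(1,7), (2,11), (3,10), (4,9), (5,8)}
Size: 5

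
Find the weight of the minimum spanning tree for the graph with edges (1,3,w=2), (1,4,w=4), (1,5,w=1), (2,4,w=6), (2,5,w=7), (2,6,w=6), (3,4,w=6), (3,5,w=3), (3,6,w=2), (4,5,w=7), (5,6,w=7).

Apply Kruskal's algorithm (sort edges by weight, add if no cycle):

Sorted edges by weight:
  (1,5) w=1
  (1,3) w=2
  (3,6) w=2
  (3,5) w=3
  (1,4) w=4
  (2,4) w=6
  (2,6) w=6
  (3,4) w=6
  (2,5) w=7
  (4,5) w=7
  (5,6) w=7

Add edge (1,5) w=1 -- no cycle. Running total: 1
Add edge (1,3) w=2 -- no cycle. Running total: 3
Add edge (3,6) w=2 -- no cycle. Running total: 5
Skip edge (3,5) w=3 -- would create cycle
Add edge (1,4) w=4 -- no cycle. Running total: 9
Add edge (2,4) w=6 -- no cycle. Running total: 15

MST edges: (1,5,w=1), (1,3,w=2), (3,6,w=2), (1,4,w=4), (2,4,w=6)
Total MST weight: 1 + 2 + 2 + 4 + 6 = 15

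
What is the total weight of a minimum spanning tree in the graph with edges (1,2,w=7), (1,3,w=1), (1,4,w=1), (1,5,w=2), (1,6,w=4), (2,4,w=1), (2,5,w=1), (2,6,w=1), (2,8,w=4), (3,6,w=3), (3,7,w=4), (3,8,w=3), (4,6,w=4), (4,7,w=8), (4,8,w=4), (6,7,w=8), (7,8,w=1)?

Apply Kruskal's algorithm (sort edges by weight, add if no cycle):

Sorted edges by weight:
  (1,4) w=1
  (1,3) w=1
  (2,5) w=1
  (2,4) w=1
  (2,6) w=1
  (7,8) w=1
  (1,5) w=2
  (3,8) w=3
  (3,6) w=3
  (1,6) w=4
  (2,8) w=4
  (3,7) w=4
  (4,6) w=4
  (4,8) w=4
  (1,2) w=7
  (4,7) w=8
  (6,7) w=8

Add edge (1,4) w=1 -- no cycle. Running total: 1
Add edge (1,3) w=1 -- no cycle. Running total: 2
Add edge (2,5) w=1 -- no cycle. Running total: 3
Add edge (2,4) w=1 -- no cycle. Running total: 4
Add edge (2,6) w=1 -- no cycle. Running total: 5
Add edge (7,8) w=1 -- no cycle. Running total: 6
Skip edge (1,5) w=2 -- would create cycle
Add edge (3,8) w=3 -- no cycle. Running total: 9

MST edges: (1,4,w=1), (1,3,w=1), (2,5,w=1), (2,4,w=1), (2,6,w=1), (7,8,w=1), (3,8,w=3)
Total MST weight: 1 + 1 + 1 + 1 + 1 + 1 + 3 = 9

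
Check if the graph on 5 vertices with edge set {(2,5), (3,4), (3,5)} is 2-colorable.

Step 1: Attempt 2-coloring using BFS:
  Start at vertex 1, assign color 0
  Start new component at vertex 2, assign color 0
  Color vertex 5 with color 1 (neighbor of 2)
  Color vertex 3 with color 0 (neighbor of 5)
  Color vertex 4 with color 1 (neighbor of 3)

Step 2: 2-coloring succeeded. No conflicts found.
  Set A (color 0): {1, 2, 3}
  Set B (color 1): {4, 5}

The graph is bipartite with partition {1, 2, 3}, {4, 5}.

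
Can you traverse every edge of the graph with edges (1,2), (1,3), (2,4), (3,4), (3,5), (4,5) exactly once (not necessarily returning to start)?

Step 1: Find the degree of each vertex:
  deg(1) = 2
  deg(2) = 2
  deg(3) = 3
  deg(4) = 3
  deg(5) = 2

Step 2: Count vertices with odd degree:
  Odd-degree vertices: 3, 4 (2 total)

Step 3: Apply Euler's theorem:
  - Eulerian circuit exists iff graph is connected and all vertices have even degree
  - Eulerian path exists iff graph is connected and has 0 or 2 odd-degree vertices

Graph is connected with exactly 2 odd-degree vertices (3, 4).
Eulerian path exists (starting and ending at the odd-degree vertices), but no Eulerian circuit.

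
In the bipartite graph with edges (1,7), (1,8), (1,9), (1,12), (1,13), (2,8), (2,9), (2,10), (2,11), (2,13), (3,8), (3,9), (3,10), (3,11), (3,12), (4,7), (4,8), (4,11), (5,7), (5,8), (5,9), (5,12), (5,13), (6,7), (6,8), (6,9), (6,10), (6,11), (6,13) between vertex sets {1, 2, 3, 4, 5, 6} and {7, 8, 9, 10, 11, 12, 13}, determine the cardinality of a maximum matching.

Step 1: List the neighbors of each left vertex:
  1: 7, 8, 9, 12, 13
  2: 8, 9, 10, 11, 13
  3: 8, 9, 10, 11, 12
  4: 7, 8, 11
  5: 7, 8, 9, 12, 13
  6: 7, 8, 9, 10, 11, 13

Step 2: Greedily match left vertices, then look for augmenting paths:
  Match 1 -- 7
  Match 2 -- 8
  Match 3 -- 9
  Match 4 -- 11
  Match 5 -- 12
  Match 6 -- 10
  No augmenting path remains.

Step 3: Verify this is maximum:
  Matching size 6 = min(|L|, |R|) = min(6, 7), which is an upper bound, so this matching is maximum.

Maximum matching: {(1,7), (2,8), (3,9), (4,11), (5,12), (6,10)}
Size: 6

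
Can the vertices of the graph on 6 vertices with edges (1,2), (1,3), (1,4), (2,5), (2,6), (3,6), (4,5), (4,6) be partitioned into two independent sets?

Step 1: Attempt 2-coloring using BFS:
  Start at vertex 1, assign color 0
  Color vertex 2 with color 1 (neighbor of 1)
  Color vertex 3 with color 1 (neighbor of 1)
  Color vertex 4 with color 1 (neighbor of 1)
  Color vertex 5 with color 0 (neighbor of 2)
  Color vertex 6 with color 0 (neighbor of 2)

Step 2: 2-coloring succeeded. No conflicts found.
  Set A (color 0): {1, 5, 6}
  Set B (color 1): {2, 3, 4}

The graph is bipartite with partition {1, 5, 6}, {2, 3, 4}.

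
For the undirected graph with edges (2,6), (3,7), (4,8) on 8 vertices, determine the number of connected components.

Step 1: Build adjacency list from edges:
  1: (none)
  2: 6
  3: 7
  4: 8
  5: (none)
  6: 2
  7: 3
  8: 4

Step 2: Run BFS/DFS from vertex 1:
  Visited: {1}
  Reached 1 of 8 vertices

Step 3: Only 1 of 8 vertices reached. Graph is disconnected.
Connected components: {1}, {2, 6}, {3, 7}, {4, 8}, {5}
Number of connected components: 5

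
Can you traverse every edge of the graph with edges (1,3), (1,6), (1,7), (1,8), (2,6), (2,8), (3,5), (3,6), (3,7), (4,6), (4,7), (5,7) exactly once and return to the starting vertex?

Step 1: Find the degree of each vertex:
  deg(1) = 4
  deg(2) = 2
  deg(3) = 4
  deg(4) = 2
  deg(5) = 2
  deg(6) = 4
  deg(7) = 4
  deg(8) = 2

Step 2: Count vertices with odd degree:
  All vertices have even degree (0 odd-degree vertices)

Step 3: Apply Euler's theorem:
  - Eulerian circuit exists iff graph is connected and all vertices have even degree
  - Eulerian path exists iff graph is connected and has 0 or 2 odd-degree vertices

Graph is connected with 0 odd-degree vertices.
Both Eulerian circuit and Eulerian path exist.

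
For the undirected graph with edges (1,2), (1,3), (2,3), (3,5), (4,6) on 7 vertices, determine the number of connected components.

Step 1: Build adjacency list from edges:
  1: 2, 3
  2: 1, 3
  3: 1, 2, 5
  4: 6
  5: 3
  6: 4
  7: (none)

Step 2: Run BFS/DFS from vertex 1:
  Visited: {1, 2, 3, 5}
  Reached 4 of 7 vertices

Step 3: Only 4 of 7 vertices reached. Graph is disconnected.
Connected components: {1, 2, 3, 5}, {4, 6}, {7}
Number of connected components: 3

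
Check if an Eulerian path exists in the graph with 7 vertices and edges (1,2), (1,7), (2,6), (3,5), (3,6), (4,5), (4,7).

Step 1: Find the degree of each vertex:
  deg(1) = 2
  deg(2) = 2
  deg(3) = 2
  deg(4) = 2
  deg(5) = 2
  deg(6) = 2
  deg(7) = 2

Step 2: Count vertices with odd degree:
  All vertices have even degree (0 odd-degree vertices)

Step 3: Apply Euler's theorem:
  - Eulerian circuit exists iff graph is connected and all vertices have even degree
  - Eulerian path exists iff graph is connected and has 0 or 2 odd-degree vertices

Graph is connected with 0 odd-degree vertices.
Both Eulerian circuit and Eulerian path exist.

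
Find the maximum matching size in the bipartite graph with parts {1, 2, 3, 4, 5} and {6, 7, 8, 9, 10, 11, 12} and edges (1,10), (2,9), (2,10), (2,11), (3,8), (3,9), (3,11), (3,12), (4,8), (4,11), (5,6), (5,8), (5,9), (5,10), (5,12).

Step 1: List the neighbors of each left vertex:
  1: 10
  2: 9, 10, 11
  3: 8, 9, 11, 12
  4: 8, 11
  5: 6, 8, 9, 10, 12

Step 2: Greedily match left vertices, then look for augmenting paths:
  Match 1 -- 10
  Match 2 -- 9
  Match 3 -- 8
  Match 4 -- 11
  Match 5 -- 6
  No augmenting path remains.

Step 3: Verify this is maximum:
  Matching size 5 = min(|L|, |R|) = min(5, 7), which is an upper bound, so this matching is maximum.

Maximum matching: {(1,10), (2,9), (3,8), (4,11), (5,6)}
Size: 5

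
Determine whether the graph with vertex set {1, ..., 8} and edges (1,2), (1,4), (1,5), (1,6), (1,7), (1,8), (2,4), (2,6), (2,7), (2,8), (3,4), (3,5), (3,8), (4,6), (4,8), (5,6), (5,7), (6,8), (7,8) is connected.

Step 1: Build adjacency list from edges:
  1: 2, 4, 5, 6, 7, 8
  2: 1, 4, 6, 7, 8
  3: 4, 5, 8
  4: 1, 2, 3, 6, 8
  5: 1, 3, 6, 7
  6: 1, 2, 4, 5, 8
  7: 1, 2, 5, 8
  8: 1, 2, 3, 4, 6, 7

Step 2: Run BFS/DFS from vertex 1:
  Visited: {1, 2, 4, 5, 6, 7, 8, 3}
  Reached 8 of 8 vertices

Step 3: All 8 vertices reached from vertex 1, so the graph is connected.
Answer: Yes, the graph is connected.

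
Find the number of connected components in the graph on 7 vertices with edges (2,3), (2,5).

Step 1: Build adjacency list from edges:
  1: (none)
  2: 3, 5
  3: 2
  4: (none)
  5: 2
  6: (none)
  7: (none)

Step 2: Run BFS/DFS from vertex 1:
  Visited: {1}
  Reached 1 of 7 vertices

Step 3: Only 1 of 7 vertices reached. Graph is disconnected.
Connected components: {1}, {2, 3, 5}, {4}, {6}, {7}
Number of connected components: 5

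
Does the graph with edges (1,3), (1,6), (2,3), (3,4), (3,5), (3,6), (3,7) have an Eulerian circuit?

Step 1: Find the degree of each vertex:
  deg(1) = 2
  deg(2) = 1
  deg(3) = 6
  deg(4) = 1
  deg(5) = 1
  deg(6) = 2
  deg(7) = 1

Step 2: Count vertices with odd degree:
  Odd-degree vertices: 2, 4, 5, 7 (4 total)

Step 3: Apply Euler's theorem:
  - Eulerian circuit exists iff graph is connected and all vertices have even degree
  - Eulerian path exists iff graph is connected and has 0 or 2 odd-degree vertices

Graph has 4 odd-degree vertices (need 0 or 2).
Neither Eulerian path nor Eulerian circuit exists.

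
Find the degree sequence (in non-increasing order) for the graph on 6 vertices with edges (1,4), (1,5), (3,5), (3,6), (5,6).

Step 1: Count edges incident to each vertex:
  deg(1) = 2 (neighbors: 4, 5)
  deg(2) = 0 (neighbors: none)
  deg(3) = 2 (neighbors: 5, 6)
  deg(4) = 1 (neighbors: 1)
  deg(5) = 3 (neighbors: 1, 3, 6)
  deg(6) = 2 (neighbors: 3, 5)

Step 2: Sort degrees in non-increasing order:
  Degrees: [2, 0, 2, 1, 3, 2] -> sorted: [3, 2, 2, 2, 1, 0]

Degree sequence: [3, 2, 2, 2, 1, 0]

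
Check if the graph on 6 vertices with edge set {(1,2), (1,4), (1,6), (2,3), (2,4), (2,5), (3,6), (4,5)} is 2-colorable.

Step 1: Attempt 2-coloring using BFS:
  Start at vertex 1, assign color 0
  Color vertex 2 with color 1 (neighbor of 1)
  Color vertex 4 with color 1 (neighbor of 1)
  Color vertex 6 with color 1 (neighbor of 1)
  Color vertex 3 with color 0 (neighbor of 2)

Step 2: Conflict found! Vertices 2 and 4 are adjacent but have the same color.
This means the graph contains an odd cycle.

The graph is NOT bipartite.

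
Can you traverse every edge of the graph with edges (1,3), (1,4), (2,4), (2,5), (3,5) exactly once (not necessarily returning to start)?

Step 1: Find the degree of each vertex:
  deg(1) = 2
  deg(2) = 2
  deg(3) = 2
  deg(4) = 2
  deg(5) = 2

Step 2: Count vertices with odd degree:
  All vertices have even degree (0 odd-degree vertices)

Step 3: Apply Euler's theorem:
  - Eulerian circuit exists iff graph is connected and all vertices have even degree
  - Eulerian path exists iff graph is connected and has 0 or 2 odd-degree vertices

Graph is connected with 0 odd-degree vertices.
Both Eulerian circuit and Eulerian path exist.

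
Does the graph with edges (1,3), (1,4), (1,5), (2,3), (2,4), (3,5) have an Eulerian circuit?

Step 1: Find the degree of each vertex:
  deg(1) = 3
  deg(2) = 2
  deg(3) = 3
  deg(4) = 2
  deg(5) = 2

Step 2: Count vertices with odd degree:
  Odd-degree vertices: 1, 3 (2 total)

Step 3: Apply Euler's theorem:
  - Eulerian circuit exists iff graph is connected and all vertices have even degree
  - Eulerian path exists iff graph is connected and has 0 or 2 odd-degree vertices

Graph is connected with exactly 2 odd-degree vertices (1, 3).
Eulerian path exists (starting and ending at the odd-degree vertices), but no Eulerian circuit.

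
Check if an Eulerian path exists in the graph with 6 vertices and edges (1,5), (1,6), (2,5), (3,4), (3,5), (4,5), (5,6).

Step 1: Find the degree of each vertex:
  deg(1) = 2
  deg(2) = 1
  deg(3) = 2
  deg(4) = 2
  deg(5) = 5
  deg(6) = 2

Step 2: Count vertices with odd degree:
  Odd-degree vertices: 2, 5 (2 total)

Step 3: Apply Euler's theorem:
  - Eulerian circuit exists iff graph is connected and all vertices have even degree
  - Eulerian path exists iff graph is connected and has 0 or 2 odd-degree vertices

Graph is connected with exactly 2 odd-degree vertices (2, 5).
Eulerian path exists (starting and ending at the odd-degree vertices), but no Eulerian circuit.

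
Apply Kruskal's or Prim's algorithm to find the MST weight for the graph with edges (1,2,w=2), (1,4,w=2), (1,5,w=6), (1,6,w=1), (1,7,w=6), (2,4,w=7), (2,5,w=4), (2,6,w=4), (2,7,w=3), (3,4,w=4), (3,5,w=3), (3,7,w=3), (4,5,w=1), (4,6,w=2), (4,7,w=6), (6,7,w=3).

Apply Kruskal's algorithm (sort edges by weight, add if no cycle):

Sorted edges by weight:
  (1,6) w=1
  (4,5) w=1
  (1,2) w=2
  (1,4) w=2
  (4,6) w=2
  (2,7) w=3
  (3,7) w=3
  (3,5) w=3
  (6,7) w=3
  (2,5) w=4
  (2,6) w=4
  (3,4) w=4
  (1,7) w=6
  (1,5) w=6
  (4,7) w=6
  (2,4) w=7

Add edge (1,6) w=1 -- no cycle. Running total: 1
Add edge (4,5) w=1 -- no cycle. Running total: 2
Add edge (1,2) w=2 -- no cycle. Running total: 4
Add edge (1,4) w=2 -- no cycle. Running total: 6
Skip edge (4,6) w=2 -- would create cycle
Add edge (2,7) w=3 -- no cycle. Running total: 9
Add edge (3,7) w=3 -- no cycle. Running total: 12

MST edges: (1,6,w=1), (4,5,w=1), (1,2,w=2), (1,4,w=2), (2,7,w=3), (3,7,w=3)
Total MST weight: 1 + 1 + 2 + 2 + 3 + 3 = 12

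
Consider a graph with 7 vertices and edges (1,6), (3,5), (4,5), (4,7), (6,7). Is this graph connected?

Step 1: Build adjacency list from edges:
  1: 6
  2: (none)
  3: 5
  4: 5, 7
  5: 3, 4
  6: 1, 7
  7: 4, 6

Step 2: Run BFS/DFS from vertex 1:
  Visited: {1, 6, 7, 4, 5, 3}
  Reached 6 of 7 vertices

Step 3: Only 6 of 7 vertices reached. Graph is disconnected.
Connected components: {1, 3, 4, 5, 6, 7}, {2}
Answer: No, the graph is not connected (2 components).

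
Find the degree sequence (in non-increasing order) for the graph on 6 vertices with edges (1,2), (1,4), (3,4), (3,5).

Step 1: Count edges incident to each vertex:
  deg(1) = 2 (neighbors: 2, 4)
  deg(2) = 1 (neighbors: 1)
  deg(3) = 2 (neighbors: 4, 5)
  deg(4) = 2 (neighbors: 1, 3)
  deg(5) = 1 (neighbors: 3)
  deg(6) = 0 (neighbors: none)

Step 2: Sort degrees in non-increasing order:
  Degrees: [2, 1, 2, 2, 1, 0] -> sorted: [2, 2, 2, 1, 1, 0]

Degree sequence: [2, 2, 2, 1, 1, 0]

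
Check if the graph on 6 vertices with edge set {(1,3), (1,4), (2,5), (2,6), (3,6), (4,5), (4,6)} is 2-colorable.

Step 1: Attempt 2-coloring using BFS:
  Start at vertex 1, assign color 0
  Color vertex 3 with color 1 (neighbor of 1)
  Color vertex 4 with color 1 (neighbor of 1)
  Color vertex 6 with color 0 (neighbor of 3)
  Color vertex 5 with color 0 (neighbor of 4)
  Color vertex 2 with color 1 (neighbor of 6)

Step 2: 2-coloring succeeded. No conflicts found.
  Set A (color 0): {1, 5, 6}
  Set B (color 1): {2, 3, 4}

The graph is bipartite with partition {1, 5, 6}, {2, 3, 4}.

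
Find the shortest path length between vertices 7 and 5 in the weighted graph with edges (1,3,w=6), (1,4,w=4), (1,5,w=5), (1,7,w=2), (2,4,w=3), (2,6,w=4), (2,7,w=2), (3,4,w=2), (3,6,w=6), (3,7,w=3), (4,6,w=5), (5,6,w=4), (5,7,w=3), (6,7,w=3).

Step 1: Build adjacency list with weights:
  1: 3(w=6), 4(w=4), 5(w=5), 7(w=2)
  2: 4(w=3), 6(w=4), 7(w=2)
  3: 1(w=6), 4(w=2), 6(w=6), 7(w=3)
  4: 1(w=4), 2(w=3), 3(w=2), 6(w=5)
  5: 1(w=5), 6(w=4), 7(w=3)
  6: 2(w=4), 3(w=6), 4(w=5), 5(w=4), 7(w=3)
  7: 1(w=2), 2(w=2), 3(w=3), 5(w=3), 6(w=3)

Step 2: Apply Dijkstra's algorithm from vertex 7:
  Visit vertex 7 (distance=0)
    Update dist[1] = 2
    Update dist[2] = 2
    Update dist[3] = 3
    Update dist[5] = 3
    Update dist[6] = 3
  Visit vertex 1 (distance=2)
    Update dist[4] = 6
  Visit vertex 2 (distance=2)
    Update dist[4] = 5
  Visit vertex 3 (distance=3)
  Visit vertex 5 (distance=3)

Step 3: Shortest path: 7 -> 5
Total weight: 3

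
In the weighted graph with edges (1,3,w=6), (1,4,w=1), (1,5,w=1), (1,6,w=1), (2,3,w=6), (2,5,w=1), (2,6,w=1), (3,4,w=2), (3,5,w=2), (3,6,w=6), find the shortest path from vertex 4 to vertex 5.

Step 1: Build adjacency list with weights:
  1: 3(w=6), 4(w=1), 5(w=1), 6(w=1)
  2: 3(w=6), 5(w=1), 6(w=1)
  3: 1(w=6), 2(w=6), 4(w=2), 5(w=2), 6(w=6)
  4: 1(w=1), 3(w=2)
  5: 1(w=1), 2(w=1), 3(w=2)
  6: 1(w=1), 2(w=1), 3(w=6)

Step 2: Apply Dijkstra's algorithm from vertex 4:
  Visit vertex 4 (distance=0)
    Update dist[1] = 1
    Update dist[3] = 2
  Visit vertex 1 (distance=1)
    Update dist[5] = 2
    Update dist[6] = 2
  Visit vertex 3 (distance=2)
    Update dist[2] = 8
  Visit vertex 5 (distance=2)
    Update dist[2] = 3

Step 3: Shortest path: 4 -> 1 -> 5
Total weight: 1 + 1 = 2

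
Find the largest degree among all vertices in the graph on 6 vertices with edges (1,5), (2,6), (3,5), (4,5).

Step 1: Count edges incident to each vertex:
  deg(1) = 1 (neighbors: 5)
  deg(2) = 1 (neighbors: 6)
  deg(3) = 1 (neighbors: 5)
  deg(4) = 1 (neighbors: 5)
  deg(5) = 3 (neighbors: 1, 3, 4)
  deg(6) = 1 (neighbors: 2)

Step 2: Find maximum:
  max(1, 1, 1, 1, 3, 1) = 3 (vertex 5)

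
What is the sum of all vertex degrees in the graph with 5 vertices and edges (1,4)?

Step 1: Count edges incident to each vertex:
  deg(1) = 1 (neighbors: 4)
  deg(2) = 0 (neighbors: none)
  deg(3) = 0 (neighbors: none)
  deg(4) = 1 (neighbors: 1)
  deg(5) = 0 (neighbors: none)

Step 2: Sum all degrees:
  1 + 0 + 0 + 1 + 0 = 2

Verification: sum of degrees = 2 * |E| = 2 * 1 = 2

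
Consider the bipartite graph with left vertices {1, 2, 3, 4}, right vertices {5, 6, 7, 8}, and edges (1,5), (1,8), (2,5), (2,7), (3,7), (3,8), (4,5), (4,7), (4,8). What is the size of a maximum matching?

Step 1: List the neighbors of each left vertex:
  1: 5, 8
  2: 5, 7
  3: 7, 8
  4: 5, 7, 8

Step 2: Greedily match left vertices, then look for augmenting paths:
  Match 1 -- 5
  Match 2 -- 7
  Match 3 -- 8
  No augmenting path remains.

Step 3: Verify this is maximum:
  Matching has size 3. The vertex set {5, 7, 8} covers every edge and has size 3; any matching has at most one edge per cover vertex, so 3 is maximum (König's theorem).

Maximum matching: {(1,5), (2,7), (3,8)}
Size: 3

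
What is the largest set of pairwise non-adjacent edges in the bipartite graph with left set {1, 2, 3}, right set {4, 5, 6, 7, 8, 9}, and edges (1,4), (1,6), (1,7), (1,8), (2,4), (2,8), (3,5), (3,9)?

Step 1: List the neighbors of each left vertex:
  1: 4, 6, 7, 8
  2: 4, 8
  3: 5, 9

Step 2: Greedily match left vertices, then look for augmenting paths:
  Match 1 -- 4
  Match 2 -- 8
  Match 3 -- 5
  No augmenting path remains.

Step 3: Verify this is maximum:
  Matching size 3 = min(|L|, |R|) = min(3, 6), which is an upper bound, so this matching is maximum.

Maximum matching: {(1,4), (2,8), (3,5)}
Size: 3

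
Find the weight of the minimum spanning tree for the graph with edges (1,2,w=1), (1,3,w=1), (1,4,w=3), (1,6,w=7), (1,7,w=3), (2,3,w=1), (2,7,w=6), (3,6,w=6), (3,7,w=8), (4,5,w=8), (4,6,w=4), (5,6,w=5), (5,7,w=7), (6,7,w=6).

Apply Kruskal's algorithm (sort edges by weight, add if no cycle):

Sorted edges by weight:
  (1,2) w=1
  (1,3) w=1
  (2,3) w=1
  (1,4) w=3
  (1,7) w=3
  (4,6) w=4
  (5,6) w=5
  (2,7) w=6
  (3,6) w=6
  (6,7) w=6
  (1,6) w=7
  (5,7) w=7
  (3,7) w=8
  (4,5) w=8

Add edge (1,2) w=1 -- no cycle. Running total: 1
Add edge (1,3) w=1 -- no cycle. Running total: 2
Skip edge (2,3) w=1 -- would create cycle
Add edge (1,4) w=3 -- no cycle. Running total: 5
Add edge (1,7) w=3 -- no cycle. Running total: 8
Add edge (4,6) w=4 -- no cycle. Running total: 12
Add edge (5,6) w=5 -- no cycle. Running total: 17

MST edges: (1,2,w=1), (1,3,w=1), (1,4,w=3), (1,7,w=3), (4,6,w=4), (5,6,w=5)
Total MST weight: 1 + 1 + 3 + 3 + 4 + 5 = 17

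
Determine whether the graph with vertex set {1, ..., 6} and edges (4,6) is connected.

Step 1: Build adjacency list from edges:
  1: (none)
  2: (none)
  3: (none)
  4: 6
  5: (none)
  6: 4

Step 2: Run BFS/DFS from vertex 1:
  Visited: {1}
  Reached 1 of 6 vertices

Step 3: Only 1 of 6 vertices reached. Graph is disconnected.
Connected components: {1}, {2}, {3}, {4, 6}, {5}
Answer: No, the graph is not connected (5 components).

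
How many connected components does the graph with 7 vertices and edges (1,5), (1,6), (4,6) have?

Step 1: Build adjacency list from edges:
  1: 5, 6
  2: (none)
  3: (none)
  4: 6
  5: 1
  6: 1, 4
  7: (none)

Step 2: Run BFS/DFS from vertex 1:
  Visited: {1, 5, 6, 4}
  Reached 4 of 7 vertices

Step 3: Only 4 of 7 vertices reached. Graph is disconnected.
Connected components: {1, 4, 5, 6}, {2}, {3}, {7}
Number of connected components: 4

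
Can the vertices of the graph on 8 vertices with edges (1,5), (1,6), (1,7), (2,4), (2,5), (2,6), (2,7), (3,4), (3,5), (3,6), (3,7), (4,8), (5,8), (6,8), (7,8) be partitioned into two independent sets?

Step 1: Attempt 2-coloring using BFS:
  Start at vertex 1, assign color 0
  Color vertex 5 with color 1 (neighbor of 1)
  Color vertex 6 with color 1 (neighbor of 1)
  Color vertex 7 with color 1 (neighbor of 1)
  Color vertex 2 with color 0 (neighbor of 5)
  Color vertex 3 with color 0 (neighbor of 5)
  Color vertex 8 with color 0 (neighbor of 5)
  Color vertex 4 with color 1 (neighbor of 2)

Step 2: 2-coloring succeeded. No conflicts found.
  Set A (color 0): {1, 2, 3, 8}
  Set B (color 1): {4, 5, 6, 7}

The graph is bipartite with partition {1, 2, 3, 8}, {4, 5, 6, 7}.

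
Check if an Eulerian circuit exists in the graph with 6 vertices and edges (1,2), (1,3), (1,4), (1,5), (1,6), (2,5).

Step 1: Find the degree of each vertex:
  deg(1) = 5
  deg(2) = 2
  deg(3) = 1
  deg(4) = 1
  deg(5) = 2
  deg(6) = 1

Step 2: Count vertices with odd degree:
  Odd-degree vertices: 1, 3, 4, 6 (4 total)

Step 3: Apply Euler's theorem:
  - Eulerian circuit exists iff graph is connected and all vertices have even degree
  - Eulerian path exists iff graph is connected and has 0 or 2 odd-degree vertices

Graph has 4 odd-degree vertices (need 0 or 2).
Neither Eulerian path nor Eulerian circuit exists.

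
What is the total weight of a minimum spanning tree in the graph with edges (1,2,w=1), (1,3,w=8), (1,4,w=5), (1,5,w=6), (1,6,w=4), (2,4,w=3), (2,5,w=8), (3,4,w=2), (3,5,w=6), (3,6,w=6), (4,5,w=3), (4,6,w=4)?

Apply Kruskal's algorithm (sort edges by weight, add if no cycle):

Sorted edges by weight:
  (1,2) w=1
  (3,4) w=2
  (2,4) w=3
  (4,5) w=3
  (1,6) w=4
  (4,6) w=4
  (1,4) w=5
  (1,5) w=6
  (3,5) w=6
  (3,6) w=6
  (1,3) w=8
  (2,5) w=8

Add edge (1,2) w=1 -- no cycle. Running total: 1
Add edge (3,4) w=2 -- no cycle. Running total: 3
Add edge (2,4) w=3 -- no cycle. Running total: 6
Add edge (4,5) w=3 -- no cycle. Running total: 9
Add edge (1,6) w=4 -- no cycle. Running total: 13

MST edges: (1,2,w=1), (3,4,w=2), (2,4,w=3), (4,5,w=3), (1,6,w=4)
Total MST weight: 1 + 2 + 3 + 3 + 4 = 13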